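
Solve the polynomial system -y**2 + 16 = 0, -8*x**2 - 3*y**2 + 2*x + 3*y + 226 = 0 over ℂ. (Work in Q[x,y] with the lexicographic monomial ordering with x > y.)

Compute a lex Gröbner basis by Buchberger's algorithm.
f_1 = -y**2 + 16, LT = y**2.
f_2 = -8*x**2 + 2*x - 3*y**2 + 3*y + 226, LT = x**2.

The S-polynomials (S(f_1,f_2)) all reduce to 0 modulo the current basis, so we have a Gröbner basis.
Inter-reduce: drop elements whose leading term is divisible by another's, tail-reduce, and make monic.
Reduced Gröbner basis: {x**2 - 1/4*x - 3/8*y - 89/4, y**2 - 16}.

A lex Gröbner basis eliminates variables successively. Here y**2 - 16 depends only on y, with roots {-4, 4}; lifting each root through the earlier basis elements recovers the full solutions.
  y = -4: the earlier basis element becomes x**2 - 1/4*x - 83/4 = 0, giving x = 1/8 - sqrt(1329)/8, 1/8 + sqrt(1329)/8 — points (1/8 - sqrt(1329)/8, -4), (1/8 + sqrt(1329)/8, -4).
  y = 4: the earlier basis element becomes x**2 - 1/4*x - 95/4 = 0, giving x = -19/4, 5 — points (-19/4, 4), (5, 4).

{(1/8 - sqrt(1329)/8, -4), (1/8 + sqrt(1329)/8, -4), (-19/4, 4), (5, 4)}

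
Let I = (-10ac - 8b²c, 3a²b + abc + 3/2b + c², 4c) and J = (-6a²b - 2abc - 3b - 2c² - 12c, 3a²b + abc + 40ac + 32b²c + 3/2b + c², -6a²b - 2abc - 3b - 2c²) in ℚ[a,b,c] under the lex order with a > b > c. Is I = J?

Yes, the ideals are equal.

For a fixed monomial order, each ideal has a unique reduced Gröbner basis; comparing bases decides equality.
Buchberger on the first generating set:
f_1 = -10ac - 8b²c, LT = ac.
f_2 = 3a²b + abc + 3/2b + c², LT = a²b.
f_3 = 4c, LT = c.

S(f_1,f_2): lcm = a²bc. S = ⅘ab³c - ⅓abc² - ½bc - ⅓c³.
  leading term ab³c: subtract (-2/25b³)·f_1 from ⅘ab³c - ⅓abc² - ½bc - ⅓c³ → -⅓abc² - 16/25b⁵c - ½bc - ⅓c³
  leading term abc²: subtract (1/30bc)·f_1 from -⅓abc² - 16/25b⁵c - ½bc - ⅓c³ → -16/25b⁵c + 4/15b³c² - ½bc - ⅓c³
  leading term b⁵c: subtract (-4/25b⁵)·f_3 from -16/25b⁵c + 4/15b³c² - ½bc - ⅓c³ → 4/15b³c² - ½bc - ⅓c³
  leading term b³c²: subtract (1/15b³c)·f_3 from 4/15b³c² - ½bc - ⅓c³ → -½bc - ⅓c³
  leading term bc: subtract (-⅛b)·f_3 from -½bc - ⅓c³ → -⅓c³
  leading term c³: subtract (-1/12c²)·f_3 from -⅓c³ → 0
  remainder 0.

S(f_1,f_3): lcm = ac. S = ⅘b²c.
  leading term b²c: subtract (⅕b²)·f_3 from ⅘b²c → 0
  remainder 0.

S(f_2,f_3): leading monomials are coprime, so the S-polynomial reduces to 0 (Buchberger's first criterion).
Every S-polynomial of the final basis reduces to 0, so we have a Gröbner basis.
Inter-reduce: drop elements whose leading term is divisible by another's, tail-reduce, and make monic.
Reduced Gröbner basis: {a²b + ½b, c}.

Buchberger on the second generating set:
h_1 = -6a²b - 2abc - 3b - 2c² - 12c, LT = a²b.
h_2 = 3a²b + abc + 40ac + 32b²c + 3/2b + c², LT = a²b.
h_3 = -6a²b - 2abc - 3b - 2c², LT = a²b.

S(h_1,h_2): lcm = a²b. S = -40/3ac - 32/3b²c + 2c.
  leading term ac: no divisor's leading term divides it; move -40/3ac to the remainder.
  leading term b²c: no divisor's leading term divides it; move -32/3b²c to the remainder.
  leading term c: no divisor's leading term divides it; move 2c to the remainder.
  remainder -40/3ac - 32/3b²c + 2c ≠ 0; add k_4 = -40/3ac - 32/3b²c + 2c to the basis.

S(h_1,h_3): lcm = a²b. S = 2c.
  leading term c: no divisor's leading term divides it; move 2c to the remainder.
  remainder 2c ≠ 0; add k_5 = 2c to the basis.

S(h_2,h_3): lcm = a²b. S = 40/3ac + 32/3b²c.
  leading term ac: subtract (-1)·k_4 from 40/3ac + 32/3b²c → 2c
  leading term c: subtract (1)·k_5 from 2c → 0
  remainder 0.

S(h_1,k_4): lcm = a²bc. S = -⅘ab³c + ⅓abc² + 3/20abc + ½bc + ⅓c³ + 2c².
  leading term ab³c: subtract (3/50b³)·k_4 from -⅘ab³c + ⅓abc² + 3/20abc + ½bc + ⅓c³ + 2c² → ⅓abc² + 3/20abc + 16/25b⁵c - 3/25b³c + ½bc + ⅓c³ + 2c²
  leading term abc²: subtract (-1/40bc)·k_4 from ⅓abc² + 3/20abc + 16/25b⁵c - 3/25b³c + ½bc + ⅓c³ + 2c² → 3/20abc + 16/25b⁵c - 4/15b³c² - 3/25b³c + 1/20bc² + ½bc + ⅓c³ + 2c²
  leading term abc: subtract (-9/800b)·k_4 from 3/20abc + 16/25b⁵c - 4/15b³c² - 3/25b³c + 1/20bc² + ½bc + ⅓c³ + 2c² → 16/25b⁵c - 4/15b³c² - 6/25b³c + 1/20bc² + 209/400bc + ⅓c³ + 2c²
  leading term b⁵c: subtract (8/25b⁵)·k_5 from 16/25b⁵c - 4/15b³c² - 6/25b³c + 1/20bc² + 209/400bc + ⅓c³ + 2c² → -4/15b³c² - 6/25b³c + 1/20bc² + 209/400bc + ⅓c³ + 2c²
  leading term b³c²: subtract (-2/15b³c)·k_5 from -4/15b³c² - 6/25b³c + 1/20bc² + 209/400bc + ⅓c³ + 2c² → -6/25b³c + 1/20bc² + 209/400bc + ⅓c³ + 2c²
  leading term b³c: subtract (-3/25b³)·k_5 from -6/25b³c + 1/20bc² + 209/400bc + ⅓c³ + 2c² → 1/20bc² + 209/400bc + ⅓c³ + 2c²
  leading term bc²: subtract (1/40bc)·k_5 from 1/20bc² + 209/400bc + ⅓c³ + 2c² → 209/400bc + ⅓c³ + 2c²
  leading term bc: subtract (209/800b)·k_5 from 209/400bc + ⅓c³ + 2c² → ⅓c³ + 2c²
  leading term c³: subtract (⅙c²)·k_5 from ⅓c³ + 2c² → 2c²
  leading term c²: subtract (c)·k_5 from 2c² → 0
  remainder 0.

S(h_2,k_4): lcm = a²bc. S = -⅘ab³c + ⅓abc² + 3/20abc + 40/3ac² + 32/3b²c² + ½bc + ⅓c³.
  leading term ab³c: subtract (3/50b³)·k_4 from -⅘ab³c + ⅓abc² + 3/20abc + 40/3ac² + 32/3b²c² + ½bc + ⅓c³ → ⅓abc² + 3/20abc + 40/3ac² + 16/25b⁵c - 3/25b³c + 32/3b²c² + ½bc + ⅓c³
  leading term abc²: subtract (-1/40bc)·k_4 from ⅓abc² + 3/20abc + 40/3ac² + 16/25b⁵c - 3/25b³c + 32/3b²c² + ½bc + ⅓c³ → 3/20abc + 40/3ac² + 16/25b⁵c - 4/15b³c² - 3/25b³c + 32/3b²c² + 1/20bc² + ½bc + ⅓c³
  leading term abc: subtract (-9/800b)·k_4 from 3/20abc + 40/3ac² + 16/25b⁵c - 4/15b³c² - 3/25b³c + 32/3b²c² + 1/20bc² + ½bc + ⅓c³ → 40/3ac² + 16/25b⁵c - 4/15b³c² - 6/25b³c + 32/3b²c² + 1/20bc² + 209/400bc + ⅓c³
  leading term ac²: subtract (-c)·k_4 from 40/3ac² + 16/25b⁵c - 4/15b³c² - 6/25b³c + 32/3b²c² + 1/20bc² + 209/400bc + ⅓c³ → 16/25b⁵c - 4/15b³c² - 6/25b³c + 1/20bc² + 209/400bc + ⅓c³ + 2c²
  leading term b⁵c: subtract (8/25b⁵)·k_5 from 16/25b⁵c - 4/15b³c² - 6/25b³c + 1/20bc² + 209/400bc + ⅓c³ + 2c² → -4/15b³c² - 6/25b³c + 1/20bc² + 209/400bc + ⅓c³ + 2c²
  leading term b³c²: subtract (-2/15b³c)·k_5 from -4/15b³c² - 6/25b³c + 1/20bc² + 209/400bc + ⅓c³ + 2c² → -6/25b³c + 1/20bc² + 209/400bc + ⅓c³ + 2c²
  leading term b³c: subtract (-3/25b³)·k_5 from -6/25b³c + 1/20bc² + 209/400bc + ⅓c³ + 2c² → 1/20bc² + 209/400bc + ⅓c³ + 2c²
  leading term bc²: subtract (1/40bc)·k_5 from 1/20bc² + 209/400bc + ⅓c³ + 2c² → 209/400bc + ⅓c³ + 2c²
  leading term bc: subtract (209/800b)·k_5 from 209/400bc + ⅓c³ + 2c² → ⅓c³ + 2c²
  leading term c³: subtract (⅙c²)·k_5 from ⅓c³ + 2c² → 2c²
  leading term c²: subtract (c)·k_5 from 2c² → 0
  remainder 0.

S(h_3,k_4): lcm = a²bc. S = -⅘ab³c + ⅓abc² + 3/20abc + ½bc + ⅓c³.
  leading term ab³c: subtract (3/50b³)·k_4 from -⅘ab³c + ⅓abc² + 3/20abc + ½bc + ⅓c³ → ⅓abc² + 3/20abc + 16/25b⁵c - 3/25b³c + ½bc + ⅓c³
  leading term abc²: subtract (-1/40bc)·k_4 from ⅓abc² + 3/20abc + 16/25b⁵c - 3/25b³c + ½bc + ⅓c³ → 3/20abc + 16/25b⁵c - 4/15b³c² - 3/25b³c + 1/20bc² + ½bc + ⅓c³
  leading term abc: subtract (-9/800b)·k_4 from 3/20abc + 16/25b⁵c - 4/15b³c² - 3/25b³c + 1/20bc² + ½bc + ⅓c³ → 16/25b⁵c - 4/15b³c² - 6/25b³c + 1/20bc² + 209/400bc + ⅓c³
  leading term b⁵c: subtract (8/25b⁵)·k_5 from 16/25b⁵c - 4/15b³c² - 6/25b³c + 1/20bc² + 209/400bc + ⅓c³ → -4/15b³c² - 6/25b³c + 1/20bc² + 209/400bc + ⅓c³
  leading term b³c²: subtract (-2/15b³c)·k_5 from -4/15b³c² - 6/25b³c + 1/20bc² + 209/400bc + ⅓c³ → -6/25b³c + 1/20bc² + 209/400bc + ⅓c³
  leading term b³c: subtract (-3/25b³)·k_5 from -6/25b³c + 1/20bc² + 209/400bc + ⅓c³ → 1/20bc² + 209/400bc + ⅓c³
  leading term bc²: subtract (1/40bc)·k_5 from 1/20bc² + 209/400bc + ⅓c³ → 209/400bc + ⅓c³
  leading term bc: subtract (209/800b)·k_5 from 209/400bc + ⅓c³ → ⅓c³
  leading term c³: subtract (⅙c²)·k_5 from ⅓c³ → 0
  remainder 0.

S(h_1,k_5): leading monomials are coprime, so the S-polynomial reduces to 0 (Buchberger's first criterion).
S(h_2,k_5): leading monomials are coprime, so the S-polynomial reduces to 0 (Buchberger's first criterion).
S(h_3,k_5): leading monomials are coprime, so the S-polynomial reduces to 0 (Buchberger's first criterion).
S(k_4,k_5): lcm = ac. S = ⅘b²c - 3/20c.
  leading term b²c: subtract (⅖b²)·k_5 from ⅘b²c - 3/20c → -3/20c
  leading term c: subtract (-3/40)·k_5 from -3/20c → 0
  remainder 0.

Every S-polynomial of the final basis reduces to 0, so we have a Gröbner basis.
Inter-reduce: drop elements whose leading term is divisible by another's, tail-reduce, and make monic.
Reduced Gröbner basis: {a²b + ½b, c}.

These coincide, so the ideals are equal.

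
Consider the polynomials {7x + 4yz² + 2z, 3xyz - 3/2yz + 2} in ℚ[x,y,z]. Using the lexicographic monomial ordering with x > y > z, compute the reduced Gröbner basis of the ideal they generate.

G = {x + 4/7yz² + 2/7z, y²z³ + ½yz² + ⅞yz - 7/6}

Buchberger's algorithm terminates because the ascending chain of leading-term ideals stabilizes.

f_1 = 7x + 4yz² + 2z, LT = x.
f_2 = 3xyz - 3/2yz + 2, LT = xyz.

S(f_1,f_2): lcm = xyz. S = 4/7y²z³ + 2/7yz² + ½yz - ⅔.
  leading term y²z³: no divisor's leading term divides it; move 4/7y²z³ to the remainder.
  leading term yz²: no divisor's leading term divides it; move 2/7yz² to the remainder.
  leading term yz: no divisor's leading term divides it; move ½yz to the remainder.
  leading term 1: no divisor's leading term divides it; move -⅔ to the remainder.
  remainder 4/7y²z³ + 2/7yz² + ½yz - ⅔ ≠ 0; add g_3 = 4/7y²z³ + 2/7yz² + ½yz - ⅔ to the basis.

S(f_1,g_3): leading monomials are coprime, so the S-polynomial reduces to 0 (Buchberger's first criterion).
S(f_2,g_3): lcm = xy²z³. S = -½xyz² - ⅞xyz + 7/6x - ½y²z³ + ⅔yz².
  leading term xyz²: subtract (-1/14yz²)·f_1 from -½xyz² - ⅞xyz + 7/6x - ½y²z³ + ⅔yz² → -⅞xyz + 7/6x + 2/7y²z⁴ - ½y²z³ + 1/7yz³ + ⅔yz²
  leading term xyz: subtract (-⅛yz)·f_1 from -⅞xyz + 7/6x + 2/7y²z⁴ - ½y²z³ + 1/7yz³ + ⅔yz² → 7/6x + 2/7y²z⁴ + 1/7yz³ + 11/12yz²
  leading term x: subtract (⅙)·f_1 from 7/6x + 2/7y²z⁴ + 1/7yz³ + 11/12yz² → 2/7y²z⁴ + 1/7yz³ + ¼yz² - ⅓z
  leading term y²z⁴: subtract (½z)·g_3 from 2/7y²z⁴ + 1/7yz³ + ¼yz² - ⅓z → 0
  remainder 0.

Every S-polynomial of the final basis reduces to 0, so we have a Gröbner basis.
Inter-reduce: drop elements whose leading term is divisible by another's, tail-reduce, and make monic.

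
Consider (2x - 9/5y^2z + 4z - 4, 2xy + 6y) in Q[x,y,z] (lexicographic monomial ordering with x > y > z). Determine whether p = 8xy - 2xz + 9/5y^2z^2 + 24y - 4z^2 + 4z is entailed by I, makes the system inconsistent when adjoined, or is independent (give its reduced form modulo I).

First compute the reduced Gröbner basis of I by Buchberger's algorithm.
f_1 = 2x - 9/5y^2z + 4z - 4, LT = x.
f_2 = 2xy + 6y, LT = xy.

S(f_1,f_2): lcm = xy. S = -9/10y^3z + 2yz - 5y.
  leading term y^3z: no divisor's leading term divides it; move -9/10y^3z to the remainder.
  leading term yz: no divisor's leading term divides it; move 2yz to the remainder.
  leading term y: no divisor's leading term divides it; move -5y to the remainder.
  remainder -9/10y^3z + 2yz - 5y ≠ 0; add h_3 = -9/10y^3z + 2yz - 5y to the basis.

S(f_1,h_3): leading monomials are coprime, so the S-polynomial reduces to 0 (Buchberger's first criterion).
S(f_2,h_3): lcm = xy^3z. S = 20/9xyz - 50/9xy + 3y^3z.
  leading term xyz: subtract (10/9yz)·f_1 from 20/9xyz - 50/9xy + 3y^3z → -50/9xy + 2y^3z^2 + 3y^3z - 40/9yz^2 + 40/9yz
  leading term xy: subtract (-25/9y)·f_1 from -50/9xy + 2y^3z^2 + 3y^3z - 40/9yz^2 + 40/9yz → 2y^3z^2 - 2y^3z - 40/9yz^2 + 140/9yz - 100/9y
  leading term y^3z^2: subtract (-20/9z)·h_3 from 2y^3z^2 - 2y^3z - 40/9yz^2 + 140/9yz - 100/9y → -2y^3z + 40/9yz - 100/9y
  leading term y^3z: subtract (20/9)·h_3 from -2y^3z + 40/9yz - 100/9y → 0
  remainder 0.

Every S-polynomial of the final basis reduces to 0, so we have a Gröbner basis.
Inter-reduce: drop elements whose leading term is divisible by another's, tail-reduce, and make monic.
Reduced Gröbner basis: {x - 9/10y^2z + 2z - 2, y^3z - 20/9yz + 50/9y}.
Label its elements g_1 = x - 9/10y^2z + 2z - 2, g_2 = y^3z - 20/9yz + 50/9y.

Reduce p = 8xy - 2xz + 9/5y^2z^2 + 24y - 4z^2 + 4z modulo G:
  leading term xy: subtract (8y)·g_1 from 8xy - 2xz + 9/5y^2z^2 + 24y - 4z^2 + 4z → -2xz + 36/5y^3z + 9/5y^2z^2 - 16yz + 40y - 4z^2 + 4z
  leading term xz: subtract (-2z)·g_1 from -2xz + 36/5y^3z + 9/5y^2z^2 - 16yz + 40y - 4z^2 + 4z → 36/5y^3z - 16yz + 40y
  leading term y^3z: subtract (36/5)·g_2 from 36/5y^3z - 16yz + 40y → 0
  normal form = 0.
Since the normal form is 0, p ∈ I.

8xy - 2xz + 9/5y^2z^2 + 24y - 4z^2 + 4z lies in I (it reduces to 0).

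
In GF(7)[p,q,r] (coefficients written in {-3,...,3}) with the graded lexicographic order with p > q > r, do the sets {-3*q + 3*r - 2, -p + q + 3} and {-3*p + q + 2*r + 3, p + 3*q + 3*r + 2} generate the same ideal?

Two ideals are equal iff their reduced Gröbner bases coincide (the reduced basis is unique for a fixed ordering).
Buchberger on the first generating set:
f_1 = -3*q + 3*r - 2, LT = q.
f_2 = -p + q + 3, LT = p.

S(f_1,f_2): leading monomials are coprime, so the S-polynomial reduces to 0 (Buchberger's first criterion).
Every S-polynomial of the final basis reduces to 0, so we have a Gröbner basis.
Inter-reduce: drop elements whose leading term is divisible by another's, tail-reduce, and make monic.
Reduced Gröbner basis: {p - r, q - r + 3}.

Buchberger on the second generating set:
h_1 = -3*p + q + 2*r + 3, LT = p.
h_2 = p + 3*q + 3*r + 2, LT = p.

S(h_1,h_2): lcm = p. S = -q + r - 3.
  leading term q: no divisor's leading term divides it; move -q to the remainder.
  leading term r: no divisor's leading term divides it; move r to the remainder.
  leading term 1: no divisor's leading term divides it; move -3 to the remainder.
  remainder -q + r - 3 ≠ 0; add k_3 = -q + r - 3 to the basis.

S(h_1,k_3): leading monomials are coprime, so the S-polynomial reduces to 0 (Buchberger's first criterion).
S(h_2,k_3): leading monomials are coprime, so the S-polynomial reduces to 0 (Buchberger's first criterion).
Every S-polynomial of the final basis reduces to 0, so we have a Gröbner basis.
Inter-reduce: drop elements whose leading term is divisible by another's, tail-reduce, and make monic.
Reduced Gröbner basis: {p - r, q - r + 3}.

Same reduced basis, so the two generating sets span the same ideal.

Yes, the ideals are equal.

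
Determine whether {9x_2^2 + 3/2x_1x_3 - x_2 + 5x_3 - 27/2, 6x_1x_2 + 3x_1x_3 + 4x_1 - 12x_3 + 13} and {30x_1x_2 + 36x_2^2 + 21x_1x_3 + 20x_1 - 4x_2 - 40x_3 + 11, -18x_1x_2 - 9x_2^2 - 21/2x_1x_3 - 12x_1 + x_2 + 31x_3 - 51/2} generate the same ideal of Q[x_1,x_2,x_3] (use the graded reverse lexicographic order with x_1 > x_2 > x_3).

Two ideals are equal iff their reduced Gröbner bases coincide (the reduced basis is unique for a fixed ordering).
Buchberger on the first generating set:
f_1 = 9x_2^2 + 3/2x_1x_3 - x_2 + 5x_3 - 27/2, LT = x_2^2.
f_2 = 6x_1x_2 + 3x_1x_3 + 4x_1 - 12x_3 + 13, LT = x_1x_2.

S(f_1,f_2): lcm = x_1x_2^2. S = 1/6x_1^2x_3 - 1/2x_1x_2x_3 - 7/9x_1x_2 + 5/9x_1x_3 + 2x_2x_3 - 3/2x_1 - 13/6x_2.
  reduce S modulo (f_1, f_2):
  remainder 1/6x_1^2x_3 + 1/4x_1x_3^2 + 23/18x_1x_3 + 2x_2x_3 - x_3^2 - 53/54x_1 - 13/6x_2 - 17/36x_3 + 91/54 ≠ 0; add g_3 = 1/6x_1^2x_3 + 1/4x_1x_3^2 + 23/18x_1x_3 + 2x_2x_3 - x_3^2 - 53/54x_1 - 13/6x_2 - 17/36x_3 + 91/54 to the basis.

The other S-polynomials (S(f_1,g_3), S(f_2,g_3)) all reduce to 0 modulo the current basis, so we have a Gröbner basis.
Inter-reduce: drop elements whose leading term is divisible by another's, tail-reduce, and make monic.
Reduced Gröbner basis: {x_1^2x_3 + 3/2x_1x_3^2 + 23/3x_1x_3 + 12x_2x_3 - 6x_3^2 - 53/9x_1 - 13x_2 - 17/6x_3 + 91/9, x_1x_2 + 1/2x_1x_3 + 2/3x_1 - 2x_3 + 13/6, x_2^2 + 1/6x_1x_3 - 1/9x_2 + 5/9x_3 - 3/2}.

Buchberger on the second generating set:
h_1 = 30x_1x_2 + 36x_2^2 + 21x_1x_3 + 20x_1 - 4x_2 - 40x_3 + 11, LT = x_1x_2.
h_2 = -18x_1x_2 - 9x_2^2 - 21/2x_1x_3 - 12x_1 + x_2 + 31x_3 - 51/2, LT = x_1x_2.

S(h_1,h_2): lcm = x_1x_2. S = 7/10x_2^2 + 7/60x_1x_3 - 7/90x_2 + 7/18x_3 - 21/20.
  reduce S modulo (h_1, h_2):
  remainder 7/10x_2^2 + 7/60x_1x_3 - 7/90x_2 + 7/18x_3 - 21/20 ≠ 0; add k_3 = 7/10x_2^2 + 7/60x_1x_3 - 7/90x_2 + 7/18x_3 - 21/20 to the basis.

S(h_1,k_3): lcm = x_1x_2^2. S = 6/5x_2^3 - 1/6x_1^2x_3 + 7/10x_1x_2x_3 + 7/9x_1x_2 - 2/15x_2^2 - 5/9x_1x_3 - 4/3x_2x_3 + 3/2x_1 + 11/30x_2.
  reduce S modulo (h_1, h_2, k_3):
  remainder -1/6x_1^2x_3 - 1/4x_1x_3^2 - 23/18x_1x_3 - 2x_2x_3 + x_3^2 + 53/54x_1 + 13/6x_2 + 17/36x_3 - 91/54 ≠ 0; add k_4 = -1/6x_1^2x_3 - 1/4x_1x_3^2 - 23/18x_1x_3 - 2x_2x_3 + x_3^2 + 53/54x_1 + 13/6x_2 + 17/36x_3 - 91/54 to the basis.

The other S-polynomials (S(h_2,k_3), S(h_1,k_4), S(h_2,k_4), S(k_3,k_4)) all reduce to 0 modulo the current basis, so we have a Gröbner basis.
Inter-reduce: drop elements whose leading term is divisible by another's, tail-reduce, and make monic.
Reduced Gröbner basis: {x_1^2x_3 + 3/2x_1x_3^2 + 23/3x_1x_3 + 12x_2x_3 - 6x_3^2 - 53/9x_1 - 13x_2 - 17/6x_3 + 91/9, x_1x_2 + 1/2x_1x_3 + 2/3x_1 - 2x_3 + 13/6, x_2^2 + 1/6x_1x_3 - 1/9x_2 + 5/9x_3 - 3/2}.

The two bases agree; hence the ideals are identical.

Yes, the ideals are equal.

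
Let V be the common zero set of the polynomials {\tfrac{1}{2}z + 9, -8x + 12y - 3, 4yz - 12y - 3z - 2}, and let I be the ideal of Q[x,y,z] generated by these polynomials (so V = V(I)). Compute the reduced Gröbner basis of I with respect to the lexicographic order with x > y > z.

G = {x - \tfrac{31}{56}, y - \tfrac{13}{21}, z + 18}

Buchberger's algorithm terminates because the ascending chain of leading-term ideals stabilizes.

f_1 = \tfrac{1}{2}z + 9, LT = z.
f_2 = -8x + 12y - 3, LT = x.
f_3 = 4yz - 12y - 3z - 2, LT = yz.

S(f_1,f_2): leading monomials are coprime, so the S-polynomial reduces to 0 (Buchberger's first criterion).
S(f_1,f_3): lcm = yz. S = 21y + \tfrac{3}{4}z + \tfrac{1}{2}.
  leading term y: no divisor's leading term divides it; move 21y to the remainder.
  leading term z: subtract (\tfrac{3}{2})·f_1 from \tfrac{3}{4}z + \tfrac{1}{2} → -13
  leading term 1: no divisor's leading term divides it; move -13 to the remainder.
  remainder 21y - 13 ≠ 0; add g_4 = 21y - 13 to the basis.

S(f_2,f_3): leading monomials are coprime, so the S-polynomial reduces to 0 (Buchberger's first criterion).
S(f_1,g_4): leading monomials are coprime, so the S-polynomial reduces to 0 (Buchberger's first criterion).
S(f_2,g_4): leading monomials are coprime, so the S-polynomial reduces to 0 (Buchberger's first criterion).
S(f_3,g_4): lcm = yz. S = -3y - \tfrac{11}{84}z - \tfrac{1}{2}.
  leading term y: subtract (-\tfrac{1}{7})·g_4 from -3y - \tfrac{11}{84}z - \tfrac{1}{2} → -\tfrac{11}{84}z - \tfrac{33}{14}
  leading term z: subtract (-\tfrac{11}{42})·f_1 from -\tfrac{11}{84}z - \tfrac{33}{14} → 0
  remainder 0.

Every S-polynomial of the final basis reduces to 0, so we have a Gröbner basis.
Inter-reduce: drop elements whose leading term is divisible by another's, tail-reduce, and make monic.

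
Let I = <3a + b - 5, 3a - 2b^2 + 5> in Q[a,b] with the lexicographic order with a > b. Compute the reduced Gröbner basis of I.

Buchberger's algorithm terminates because the ascending chain of leading-term ideals stabilizes.

f_1 = 3a + b - 5, LT = a.
f_2 = 3a - 2b^2 + 5, LT = a.

S(f_1,f_2): lcm = a. S = 2/3b^2 + 1/3b - 10/3.
  leading term b^2: no divisor's leading term divides it; move 2/3b^2 to the remainder.
  leading term b: no divisor's leading term divides it; move 1/3b to the remainder.
  leading term 1: no divisor's leading term divides it; move -10/3 to the remainder.
  remainder 2/3b^2 + 1/3b - 10/3 ≠ 0; add g_3 = 2/3b^2 + 1/3b - 10/3 to the basis.

The other S-polynomials (S(f_1,g_3), S(f_2,g_3)) all reduce to 0 modulo the current basis, so we have a Gröbner basis.
Inter-reduce: drop elements whose leading term is divisible by another's, tail-reduce, and make monic.

G = {a + 1/3b - 5/3, b^2 + 1/2b - 5}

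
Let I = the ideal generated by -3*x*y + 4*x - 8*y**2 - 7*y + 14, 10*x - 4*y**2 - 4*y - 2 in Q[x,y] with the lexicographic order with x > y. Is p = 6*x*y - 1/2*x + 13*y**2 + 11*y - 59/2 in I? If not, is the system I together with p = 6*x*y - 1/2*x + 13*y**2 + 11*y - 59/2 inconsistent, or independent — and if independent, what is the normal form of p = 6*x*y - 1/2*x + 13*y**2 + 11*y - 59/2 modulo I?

First compute the reduced Gröbner basis of I by Buchberger's algorithm.
f_1 = -3*x*y + 4*x - 8*y**2 - 7*y + 14, LT = x*y.
f_2 = 10*x - 4*y**2 - 4*y - 2, LT = x.

S(f_1,f_2): lcm = x*y. S = -4/3*x + 2/5*y**3 + 46/15*y**2 + 38/15*y - 14/3.
  reduce S modulo (f_1, f_2):
  remainder 2/5*y**3 + 38/15*y**2 + 2*y - 74/15 ≠ 0; add h_3 = 2/5*y**3 + 38/15*y**2 + 2*y - 74/15 to the basis.

The other S-polynomials (S(f_1,h_3), S(f_2,h_3)) all reduce to 0 modulo the current basis, so we have a Gröbner basis.
Inter-reduce: drop elements whose leading term is divisible by another's, tail-reduce, and make monic.
Reduced Gröbner basis: {x - 2/5*y**2 - 2/5*y - 1/5, y**3 + 19/3*y**2 + 5*y - 37/3}.
Label its elements g_1 = x - 2/5*y**2 - 2/5*y - 1/5, g_2 = y**3 + 19/3*y**2 + 5*y - 37/3.

Reduce p = 6*x*y - 1/2*x + 13*y**2 + 11*y - 59/2 modulo G:
  leading term x*y: subtract (6*y)·g_1 from 6*x*y - 1/2*x + 13*y**2 + 11*y - 59/2 → -1/2*x + 12/5*y**3 + 77/5*y**2 + 61/5*y - 59/2
  leading term x: subtract (-1/2)·g_1 from -1/2*x + 12/5*y**3 + 77/5*y**2 + 61/5*y - 59/2 → 12/5*y**3 + 76/5*y**2 + 12*y - 148/5
  leading term y**3: subtract (12/5)·g_2 from 12/5*y**3 + 76/5*y**2 + 12*y - 148/5 → 0
  normal form = 0.
Since the normal form is 0, p ∈ I.

Ideal membership is decidable via reduction modulo a Gröbner basis.

6*x*y - 1/2*x + 13*y**2 + 11*y - 59/2 lies in I (it reduces to 0).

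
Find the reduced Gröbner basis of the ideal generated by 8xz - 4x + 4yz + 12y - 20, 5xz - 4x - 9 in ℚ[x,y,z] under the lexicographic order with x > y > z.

G = {x + 5/3yz + 5y - 7/3, yz² + 11/5yz - 12/5y - 7/5z + 11/5}

f_1 = 8xz - 4x + 4yz + 12y - 20, LT = xz.
f_2 = 5xz - 4x - 9, LT = xz.

S(f_1,f_2): lcm = xz. S = 3/10x + ½yz + 3/2y - 7/10.
  reduce S modulo (f_1, f_2):
  remainder 3/10x + ½yz + 3/2y - 7/10 ≠ 0; add g_3 = 3/10x + ½yz + 3/2y - 7/10 to the basis.

S(f_1,g_3): lcm = xz. S = -½x - 5/3yz² - 9/2yz + 3/2y + 7/3z - 5/2.
  reduce S modulo (f_1, f_2, g_3):
  remainder -5/3yz² - 11/3yz + 4y + 7/3z - 11/3 ≠ 0; add g_4 = -5/3yz² - 11/3yz + 4y + 7/3z - 11/3 to the basis.

The other S-polynomials (S(f_2,g_3), S(f_1,g_4), S(f_2,g_4), S(g_3,g_4)) all reduce to 0 modulo the current basis, so we have a Gröbner basis.
Inter-reduce: drop elements whose leading term is divisible by another's, tail-reduce, and make monic.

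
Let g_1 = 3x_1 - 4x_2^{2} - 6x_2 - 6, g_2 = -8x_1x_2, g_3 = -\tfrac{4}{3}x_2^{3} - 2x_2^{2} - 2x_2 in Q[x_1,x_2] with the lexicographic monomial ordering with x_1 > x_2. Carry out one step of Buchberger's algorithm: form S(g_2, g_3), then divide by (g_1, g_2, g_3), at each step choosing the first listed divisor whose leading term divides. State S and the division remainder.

S(g_2, g_3) = -\tfrac{3}{2}x_1x_2^{2} - \tfrac{3}{2}x_1x_2; remainder on division = 0.

lcm(LM(g_2), LM(g_3)) = x_1x_2^{3}.
S = (lcm/LT(g_2))·g_2 − (lcm/LT(g_3))·g_3 = -\tfrac{3}{2}x_1x_2^{2} - \tfrac{3}{2}x_1x_2.
Reduce S modulo (g_1, g_2, g_3) in that order:
  leading term x_1x_2^{2}: subtract (-\tfrac{1}{2}x_2^{2})·g_1 from -\tfrac{3}{2}x_1x_2^{2} - \tfrac{3}{2}x_1x_2 → -\tfrac{3}{2}x_1x_2 - 2x_2^{4} - 3x_2^{3} - 3x_2^{2}
  leading term x_1x_2: subtract (-\tfrac{1}{2}x_2)·g_1 from -\tfrac{3}{2}x_1x_2 - 2x_2^{4} - 3x_2^{3} - 3x_2^{2} → -2x_2^{4} - 5x_2^{3} - 6x_2^{2} - 3x_2
  leading term x_2^{4}: subtract (\tfrac{3}{2}x_2)·g_3 from -2x_2^{4} - 5x_2^{3} - 6x_2^{2} - 3x_2 → -2x_2^{3} - 3x_2^{2} - 3x_2
  leading term x_2^{3}: subtract (\tfrac{3}{2})·g_3 from -2x_2^{3} - 3x_2^{2} - 3x_2 → 0
The remainder is 0, so this S-polynomial contributes no new basis element.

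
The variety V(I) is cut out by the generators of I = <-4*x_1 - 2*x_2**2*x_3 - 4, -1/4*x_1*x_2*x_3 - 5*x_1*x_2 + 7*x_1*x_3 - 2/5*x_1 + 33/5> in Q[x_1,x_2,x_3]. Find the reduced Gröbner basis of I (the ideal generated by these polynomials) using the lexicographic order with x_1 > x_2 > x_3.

G = {x_1 + 1/2*x_2**2*x_3 + 1, x_2**3*x_3**2 + 20*x_2**3*x_3 - 28*x_2**2*x_3**2 + 8/5*x_2**2*x_3 + 2*x_2*x_3 + 40*x_2 - 56*x_3 + 56}

f_1 = -4*x_1 - 2*x_2**2*x_3 - 4, LT = x_1.
f_2 = -1/4*x_1*x_2*x_3 - 5*x_1*x_2 + 7*x_1*x_3 - 2/5*x_1 + 33/5, LT = x_1*x_2*x_3.

S(f_1,f_2): lcm = x_1*x_2*x_3. S = -20*x_1*x_2 + 28*x_1*x_3 - 8/5*x_1 + 1/2*x_2**3*x_3**2 + x_2*x_3 + 132/5.
  leading term x_1*x_2: subtract (5*x_2)·f_1 from -20*x_1*x_2 + 28*x_1*x_3 - 8/5*x_1 + 1/2*x_2**3*x_3**2 + x_2*x_3 + 132/5 → 28*x_1*x_3 - 8/5*x_1 + 1/2*x_2**3*x_3**2 + 10*x_2**3*x_3 + x_2*x_3 + 20*x_2 + 132/5
  leading term x_1*x_3: subtract (-7*x_3)·f_1 from 28*x_1*x_3 - 8/5*x_1 + 1/2*x_2**3*x_3**2 + 10*x_2**3*x_3 + x_2*x_3 + 20*x_2 + 132/5 → -8/5*x_1 + 1/2*x_2**3*x_3**2 + 10*x_2**3*x_3 - 14*x_2**2*x_3**2 + x_2*x_3 + 20*x_2 - 28*x_3 + 132/5
  leading term x_1: subtract (2/5)·f_1 from -8/5*x_1 + 1/2*x_2**3*x_3**2 + 10*x_2**3*x_3 - 14*x_2**2*x_3**2 + x_2*x_3 + 20*x_2 - 28*x_3 + 132/5 → 1/2*x_2**3*x_3**2 + 10*x_2**3*x_3 - 14*x_2**2*x_3**2 + 4/5*x_2**2*x_3 + x_2*x_3 + 20*x_2 - 28*x_3 + 28
  leading term x_2**3*x_3**2: no divisor's leading term divides it; move 1/2*x_2**3*x_3**2 to the remainder.
  leading term x_2**3*x_3: no divisor's leading term divides it; move 10*x_2**3*x_3 to the remainder.
  leading term x_2**2*x_3**2: no divisor's leading term divides it; move -14*x_2**2*x_3**2 to the remainder.
  leading term x_2**2*x_3: no divisor's leading term divides it; move 4/5*x_2**2*x_3 to the remainder.
  leading term x_2*x_3: no divisor's leading term divides it; move x_2*x_3 to the remainder.
  leading term x_2: no divisor's leading term divides it; move 20*x_2 to the remainder.
  leading term x_3: no divisor's leading term divides it; move -28*x_3 to the remainder.
  leading term 1: no divisor's leading term divides it; move 28 to the remainder.
  remainder 1/2*x_2**3*x_3**2 + 10*x_2**3*x_3 - 14*x_2**2*x_3**2 + 4/5*x_2**2*x_3 + x_2*x_3 + 20*x_2 - 28*x_3 + 28 ≠ 0; add g_3 = 1/2*x_2**3*x_3**2 + 10*x_2**3*x_3 - 14*x_2**2*x_3**2 + 4/5*x_2**2*x_3 + x_2*x_3 + 20*x_2 - 28*x_3 + 28 to the basis.

The other S-polynomials (S(f_1,g_3), S(f_2,g_3)) all reduce to 0 modulo the current basis, so we have a Gröbner basis.
Inter-reduce: drop elements whose leading term is divisible by another's, tail-reduce, and make monic.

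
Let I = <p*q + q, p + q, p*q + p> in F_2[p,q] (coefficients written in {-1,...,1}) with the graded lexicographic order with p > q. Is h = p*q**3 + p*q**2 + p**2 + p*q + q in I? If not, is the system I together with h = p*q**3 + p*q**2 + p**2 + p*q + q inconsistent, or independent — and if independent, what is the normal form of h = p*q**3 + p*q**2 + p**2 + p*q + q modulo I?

First compute the reduced Gröbner basis of I by Buchberger's algorithm.
f_1 = p*q + q, LT = p*q.
f_2 = p + q, LT = p.
f_3 = p*q + p, LT = p*q.

S(f_1,f_2): lcm = p*q. S = q**2 + q.
  leading term q**2: no divisor's leading term divides it; move q**2 to the remainder.
  leading term q: no divisor's leading term divides it; move q to the remainder.
  remainder q**2 + q ≠ 0; add k_4 = q**2 + q to the basis.

The other S-polynomials (S(f_1,f_3), S(f_2,f_3), S(f_1,k_4), S(f_2,k_4), S(f_3,k_4)) all reduce to 0 modulo the current basis, so we have a Gröbner basis.
Inter-reduce: drop elements whose leading term is divisible by another's, tail-reduce, and make monic.
Reduced Gröbner basis: {q**2 + q, p + q}.
Label its elements g_1 = q**2 + q, g_2 = p + q.

Reduce h = p*q**3 + p*q**2 + p**2 + p*q + q modulo G:
  leading term p*q**3: subtract (p*q)·g_1 from p*q**3 + p*q**2 + p**2 + p*q + q → p**2 + p*q + q
  leading term p**2: subtract (p)·g_2 from p**2 + p*q + q → q
  leading term q: no divisor's leading term divides it; move q to the remainder.
  normal form = q.
The normal form is nonzero, so h ∉ I. Since h minus its normal form lies in I, I + (h) = I + (r) where r = q; decide whether this ideal is the whole ring.
Run Buchberger on G together with r (pairs among the g_i already reduce to 0 since G is a Gröbner basis):
g_1 = q**2 + q, LT = q**2.
g_2 = p + q, LT = p.
r = q, LT = q.

The S-polynomials (S(g_1,g_2), S(g_1,r), S(g_2,r)) all reduce to 0 modulo the current basis, so we have a Gröbner basis.
Inter-reduce: drop elements whose leading term is divisible by another's, tail-reduce, and make monic.
Reduced Gröbner basis: {p, q}.
The reduced Gröbner basis of I + (h) is {p, q} ≠ {1}, a proper ideal, so the enlarged system stays consistent: h is independent of I, with normal form q.

The remainder on division by a Gröbner basis is unique — it is the normal form.

p*q**3 + p*q**2 + p**2 + p*q + q is independent of I; its normal form modulo I is q.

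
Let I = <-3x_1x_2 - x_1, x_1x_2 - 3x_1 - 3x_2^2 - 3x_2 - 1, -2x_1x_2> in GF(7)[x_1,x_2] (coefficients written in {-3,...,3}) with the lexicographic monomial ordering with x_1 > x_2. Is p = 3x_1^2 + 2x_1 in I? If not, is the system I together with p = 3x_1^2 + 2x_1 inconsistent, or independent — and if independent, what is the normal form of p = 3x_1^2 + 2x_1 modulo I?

3x_1^2 + 2x_1 lies in I (it reduces to 0).

First compute the reduced Gröbner basis of I by Buchberger's algorithm.
f_1 = -3x_1x_2 - x_1, LT = x_1x_2.
f_2 = x_1x_2 - 3x_1 - 3x_2^2 - 3x_2 - 1, LT = x_1x_2.
f_3 = -2x_1x_2, LT = x_1x_2.

S(f_1,f_2): lcm = x_1x_2. S = x_1 + 3x_2^2 + 3x_2 + 1.
  reduce S modulo (f_1, f_2, f_3):
  remainder x_1 + 3x_2^2 + 3x_2 + 1 ≠ 0; add h_4 = x_1 + 3x_2^2 + 3x_2 + 1 to the basis.

S(f_1,f_3): lcm = x_1x_2. S = -2x_1.
  reduce S modulo (f_1, f_2, f_3, h_4):
  remainder -x_2^2 - x_2 + 2 ≠ 0; add h_5 = -x_2^2 - x_2 + 2 to the basis.

The other S-polynomials (S(f_2,f_3), S(f_1,h_4), S(f_2,h_4), S(f_3,h_4), S(f_1,h_5), S(f_2,h_5), S(f_3,h_5), S(h_4,h_5)) all reduce to 0 modulo the current basis, so we have a Gröbner basis.
Inter-reduce: drop elements whose leading term is divisible by another's, tail-reduce, and make monic.
Reduced Gröbner basis: {x_1, x_2^2 + x_2 - 2}.
Label its elements g_1 = x_1, g_2 = x_2^2 + x_2 - 2.

Reduce p = 3x_1^2 + 2x_1 modulo G:
  leading term x_1^2: subtract (3x_1)·g_1 from 3x_1^2 + 2x_1 → 2x_1
  leading term x_1: subtract (2)·g_1 from 2x_1 → 0
  normal form = 0.
Since the normal form is 0, p ∈ I.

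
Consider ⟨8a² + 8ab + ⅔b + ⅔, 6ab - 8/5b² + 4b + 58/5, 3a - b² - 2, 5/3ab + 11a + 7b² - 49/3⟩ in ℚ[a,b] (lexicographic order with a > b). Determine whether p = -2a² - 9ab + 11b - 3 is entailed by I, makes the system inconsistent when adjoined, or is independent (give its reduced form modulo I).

First compute the reduced Gröbner basis of I by Buchberger's algorithm.
f_1 = 8a² + 8ab + ⅔b + ⅔, LT = a².
f_2 = 6ab - 8/5b² + 4b + 58/5, LT = ab.
f_3 = 3a - b² - 2, LT = a.
f_4 = 5/3ab + 11a + 7b² - 49/3, LT = ab.

S(f_1,f_2): lcm = a²b. S = 19/15ab² - ⅔ab - 29/15a + 1/12b² + 1/12b.
  leading term ab²: subtract (19/90b)·f_2 from 19/15ab² - ⅔ab - 29/15a + 1/12b² + 1/12b → -⅔ab - 29/15a + 76/225b³ - 137/180b² - 2129/900b
  leading term ab: subtract (-1/9)·f_2 from -⅔ab - 29/15a + 76/225b³ - 137/180b² - 2129/900b → -29/15a + 76/225b³ - 169/180b² - 1729/900b + 58/45
  leading term a: subtract (-29/45)·f_3 from -29/15a + 76/225b³ - 169/180b² - 1729/900b + 58/45 → 76/225b³ - 19/12b² - 1729/900b
  leading term b³: no divisor's leading term divides it; move 76/225b³ to the remainder.
  leading term b²: no divisor's leading term divides it; move -19/12b² to the remainder.
  leading term b: no divisor's leading term divides it; move -1729/900b to the remainder.
  remainder 76/225b³ - 19/12b² - 1729/900b ≠ 0; add h_5 = 76/225b³ - 19/12b² - 1729/900b to the basis.

S(f_1,f_3): lcm = a². S = ⅓ab² + ab + ⅔a + 1/12b + 1/12.
  leading term ab²: subtract (1/18b)·f_2 from ⅓ab² + ab + ⅔a + 1/12b + 1/12 → ab + ⅔a + 4/45b³ - 2/9b² - 101/180b + 1/12
  leading term ab: subtract (⅙)·f_2 from ab + ⅔a + 4/45b³ - 2/9b² - 101/180b + 1/12 → ⅔a + 4/45b³ + 2/45b² - 221/180b - 37/20
  leading term a: subtract (2/9)·f_3 from ⅔a + 4/45b³ + 2/45b² - 221/180b - 37/20 → 4/45b³ + 4/15b² - 221/180b - 253/180
  leading term b³: subtract (5/19)·h_5 from 4/45b³ + 4/15b² - 221/180b - 253/180 → 41/60b² - 13/18b - 253/180
  leading term b²: no divisor's leading term divides it; move 41/60b² to the remainder.
  leading term b: no divisor's leading term divides it; move -13/18b to the remainder.
  leading term 1: no divisor's leading term divides it; move -253/180 to the remainder.
  remainder 41/60b² - 13/18b - 253/180 ≠ 0; add h_6 = 41/60b² - 13/18b - 253/180 to the basis.

S(f_1,f_4): lcm = a²b. S = -33/5a² - 16/5ab² + 49/5a + 1/12b² + 1/12b.
  leading term a²: subtract (-33/40)·f_1 from -33/5a² - 16/5ab² + 49/5a + 1/12b² + 1/12b → -16/5ab² + 33/5ab + 49/5a + 1/12b² + 19/30b + 11/20
  leading term ab²: subtract (-8/15b)·f_2 from -16/5ab² + 33/5ab + 49/5a + 1/12b² + 19/30b + 11/20 → 33/5ab + 49/5a - 64/75b³ + 133/60b² + 341/50b + 11/20
  leading term ab: subtract (11/10)·f_2 from 33/5ab + 49/5a - 64/75b³ + 133/60b² + 341/50b + 11/20 → 49/5a - 64/75b³ + 1193/300b² + 121/50b - 1221/100
  leading term a: subtract (49/15)·f_3 from 49/5a - 64/75b³ + 1193/300b² + 121/50b - 1221/100 → -64/75b³ + 2173/300b² + 121/50b - 1703/300
  leading term b³: subtract (-48/19)·h_5 from -64/75b³ + 2173/300b² + 121/50b - 1703/300 → 973/300b² - 73/30b - 1703/300
  leading term b²: subtract (973/205)·h_6 from 973/300b² - 73/30b - 1703/300 → 367/369b + 367/369
  leading term b: no divisor's leading term divides it; move 367/369b to the remainder.
  leading term 1: no divisor's leading term divides it; move 367/369 to the remainder.
  remainder 367/369b + 367/369 ≠ 0; add h_7 = 367/369b + 367/369 to the basis.

The other S-polynomials (S(f_2,f_3), S(f_2,f_4), S(f_3,f_4), S(f_1,h_5), S(f_2,h_5), S(f_3,h_5), S(f_4,h_5), S(f_1,h_6), S(f_2,h_6), S(f_3,h_6), S(f_4,h_6), S(h_5,h_6), S(f_1,h_7), S(f_2,h_7), S(f_3,h_7), S(f_4,h_7), S(h_5,h_7), S(h_6,h_7)) all reduce to 0 modulo the current basis, so we have a Gröbner basis.
Inter-reduce: drop elements whose leading term is divisible by another's, tail-reduce, and make monic.
Reduced Gröbner basis: {a - 1, b + 1}.
Label its elements g_1 = a - 1, g_2 = b + 1.

Reduce p = -2a² - 9ab + 11b - 3 modulo G:
  leading term a²: subtract (-2a)·g_1 from -2a² - 9ab + 11b - 3 → -9ab - 2a + 11b - 3
  leading term ab: subtract (-9b)·g_1 from -9ab - 2a + 11b - 3 → -2a + 2b - 3
  leading term a: subtract (-2)·g_1 from -2a + 2b - 3 → 2b - 5
  leading term b: subtract (2)·g_2 from 2b - 5 → -7
  leading term 1: no divisor's leading term divides it; move -7 to the remainder.
  normal form = -7.
The normal form is nonzero, so p ∉ I. Since p minus its normal form lies in I, I + (p) = I + (r) where r = -7; decide whether this ideal is the whole ring.
Here r = -7 is a nonzero constant, hence a unit: 1 ∈ I + (p), the Gröbner basis of I + (p) is {1}, and the enlarged system has no common solution — adjoining p is inconsistent.

The remainder on division by a Gröbner basis is unique — it is the normal form.

Adjoining -2a² - 9ab + 11b - 3 makes the ideal the whole ring: the system is inconsistent.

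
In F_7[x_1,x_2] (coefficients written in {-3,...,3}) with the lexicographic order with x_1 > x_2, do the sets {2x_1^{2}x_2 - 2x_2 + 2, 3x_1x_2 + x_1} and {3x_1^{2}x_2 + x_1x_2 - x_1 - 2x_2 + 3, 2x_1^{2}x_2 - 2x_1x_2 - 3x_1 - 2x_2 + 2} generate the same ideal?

Two ideals are equal iff their reduced Gröbner bases coincide (the reduced basis is unique for a fixed ordering).
Buchberger on the first generating set:
f_1 = 2x_1^{2}x_2 - 2x_2 + 2, LT = x_1^{2}x_2.
f_2 = 3x_1x_2 + x_1, LT = x_1x_2.

S(f_1,f_2): lcm = x_1^{2}x_2. S = 2x_1^{2} - x_2 + 1.
  leading term x_1^{2}: no divisor's leading term divides it; move 2x_1^{2} to the remainder.
  leading term x_2: no divisor's leading term divides it; move -x_2 to the remainder.
  leading term 1: no divisor's leading term divides it; move 1 to the remainder.
  remainder 2x_1^{2} - x_2 + 1 ≠ 0; add g_3 = 2x_1^{2} - x_2 + 1 to the basis.

S(f_1,g_3): lcm = x_1^{2}x_2. S = -3x_2^{2} + 2x_2 + 1.
  leading term x_2^{2}: no divisor's leading term divides it; move -3x_2^{2} to the remainder.
  leading term x_2: no divisor's leading term divides it; move 2x_2 to the remainder.
  leading term 1: no divisor's leading term divides it; move 1 to the remainder.
  remainder -3x_2^{2} + 2x_2 + 1 ≠ 0; add g_4 = -3x_2^{2} + 2x_2 + 1 to the basis.

S(f_2,g_3): lcm = x_1^{2}x_2. S = -2x_1^{2} - 3x_2^{2} + 3x_2.
  leading term x_1^{2}: subtract (-1)·g_3 from -2x_1^{2} - 3x_2^{2} + 3x_2 → -3x_2^{2} + 2x_2 + 1
  leading term x_2^{2}: subtract (1)·g_4 from -3x_2^{2} + 2x_2 + 1 → 0
  remainder 0.

S(f_1,g_4): lcm = x_1^{2}x_2^{2}. S = 3x_1^{2}x_2 - 2x_1^{2} - x_2^{2} + x_2.
  leading term x_1^{2}x_2: subtract (-2)·f_1 from 3x_1^{2}x_2 - 2x_1^{2} - x_2^{2} + x_2 → -2x_1^{2} - x_2^{2} - 3x_2 - 3
  leading term x_1^{2}: subtract (-1)·g_3 from -2x_1^{2} - x_2^{2} - 3x_2 - 3 → -x_2^{2} + 3x_2 - 2
  leading term x_2^{2}: subtract (-2)·g_4 from -x_2^{2} + 3x_2 - 2 → 0
  remainder 0.

S(f_2,g_4): lcm = x_1x_2^{2}. S = x_1x_2 - 2x_1.
  leading term x_1x_2: subtract (-2)·f_2 from x_1x_2 - 2x_1 → 0
  remainder 0.

S(g_3,g_4): leading monomials are coprime, so the S-polynomial reduces to 0 (Buchberger's first criterion).
Every S-polynomial of the final basis reduces to 0, so we have a Gröbner basis.
Inter-reduce: drop elements whose leading term is divisible by another's, tail-reduce, and make monic.
Reduced Gröbner basis: {x_1^{2} + 3x_2 - 3, x_1x_2 - 2x_1, x_2^{2} - 3x_2 + 2}.

Buchberger on the second generating set:
h_1 = 3x_1^{2}x_2 + x_1x_2 - x_1 - 2x_2 + 3, LT = x_1^{2}x_2.
h_2 = 2x_1^{2}x_2 - 2x_1x_2 - 3x_1 - 2x_2 + 2, LT = x_1^{2}x_2.

S(h_1,h_2): lcm = x_1^{2}x_2. S = -x_1x_2 - 2x_2.
  leading term x_1x_2: no divisor's leading term divides it; move -x_1x_2 to the remainder.
  leading term x_2: no divisor's leading term divides it; move -2x_2 to the remainder.
  remainder -x_1x_2 - 2x_2 ≠ 0; add k_3 = -x_1x_2 - 2x_2 to the basis.

S(h_1,k_3): lcm = x_1^{2}x_2. S = 3x_1x_2 + 2x_1 - 3x_2 + 1.
  leading term x_1x_2: subtract (-3)·k_3 from 3x_1x_2 + 2x_1 - 3x_2 + 1 → 2x_1 - 2x_2 + 1
  leading term x_1: no divisor's leading term divides it; move 2x_1 to the remainder.
  leading term x_2: no divisor's leading term divides it; move -2x_2 to the remainder.
  leading term 1: no divisor's leading term divides it; move 1 to the remainder.
  remainder 2x_1 - 2x_2 + 1 ≠ 0; add k_4 = 2x_1 - 2x_2 + 1 to the basis.

S(h_2,k_3): lcm = x_1^{2}x_2. S = -3x_1x_2 + 2x_1 - x_2 + 1.
  leading term x_1x_2: subtract (3)·k_3 from -3x_1x_2 + 2x_1 - x_2 + 1 → 2x_1 - 2x_2 + 1
  leading term x_1: subtract (1)·k_4 from 2x_1 - 2x_2 + 1 → 0
  remainder 0.

S(h_1,k_4): lcm = x_1^{2}x_2. S = x_1x_2^{2} + x_1x_2 + 2x_1 - 3x_2 + 1.
  leading term x_1x_2^{2}: subtract (-x_2)·k_3 from x_1x_2^{2} + x_1x_2 + 2x_1 - 3x_2 + 1 → x_1x_2 + 2x_1 - 2x_2^{2} - 3x_2 + 1
  leading term x_1x_2: subtract (-1)·k_3 from x_1x_2 + 2x_1 - 2x_2^{2} - 3x_2 + 1 → 2x_1 - 2x_2^{2} + 2x_2 + 1
  leading term x_1: subtract (1)·k_4 from 2x_1 - 2x_2^{2} + 2x_2 + 1 → -2x_2^{2} - 3x_2
  leading term x_2^{2}: no divisor's leading term divides it; move -2x_2^{2} to the remainder.
  leading term x_2: no divisor's leading term divides it; move -3x_2 to the remainder.
  remainder -2x_2^{2} - 3x_2 ≠ 0; add k_5 = -2x_2^{2} - 3x_2 to the basis.

S(h_2,k_4): lcm = x_1^{2}x_2. S = x_1x_2^{2} + 2x_1x_2 + 2x_1 - x_2 + 1.
  leading term x_1x_2^{2}: subtract (-x_2)·k_3 from x_1x_2^{2} + 2x_1x_2 + 2x_1 - x_2 + 1 → 2x_1x_2 + 2x_1 - 2x_2^{2} - x_2 + 1
  leading term x_1x_2: subtract (-2)·k_3 from 2x_1x_2 + 2x_1 - 2x_2^{2} - x_2 + 1 → 2x_1 - 2x_2^{2} + 2x_2 + 1
  leading term x_1: subtract (1)·k_4 from 2x_1 - 2x_2^{2} + 2x_2 + 1 → -2x_2^{2} - 3x_2
  leading term x_2^{2}: subtract (1)·k_5 from -2x_2^{2} - 3x_2 → 0
  remainder 0.

S(k_3,k_4): lcm = x_1x_2. S = x_2^{2} - 2x_2.
  leading term x_2^{2}: subtract (3)·k_5 from x_2^{2} - 2x_2 → 0
  remainder 0.

S(h_1,k_5): lcm = x_1^{2}x_2^{2}. S = 2x_1^{2}x_2 - 2x_1x_2^{2} + 2x_1x_2 - 3x_2^{2} + x_2.
  leading term x_1^{2}x_2: subtract (3)·h_1 from 2x_1^{2}x_2 - 2x_1x_2^{2} + 2x_1x_2 - 3x_2^{2} + x_2 → -2x_1x_2^{2} - x_1x_2 + 3x_1 - 3x_2^{2} - 2
  leading term x_1x_2^{2}: subtract (2x_2)·k_3 from -2x_1x_2^{2} - x_1x_2 + 3x_1 - 3x_2^{2} - 2 → -x_1x_2 + 3x_1 + x_2^{2} - 2
  leading term x_1x_2: subtract (1)·k_3 from -x_1x_2 + 3x_1 + x_2^{2} - 2 → 3x_1 + x_2^{2} + 2x_2 - 2
  leading term x_1: subtract (-2)·k_4 from 3x_1 + x_2^{2} + 2x_2 - 2 → x_2^{2} - 2x_2
  leading term x_2^{2}: subtract (3)·k_5 from x_2^{2} - 2x_2 → 0
  remainder 0.

S(h_2,k_5): lcm = x_1^{2}x_2^{2}. S = 2x_1^{2}x_2 - x_1x_2^{2} + 2x_1x_2 - x_2^{2} + x_2.
  leading term x_1^{2}x_2: subtract (3)·h_1 from 2x_1^{2}x_2 - x_1x_2^{2} + 2x_1x_2 - x_2^{2} + x_2 → -x_1x_2^{2} - x_1x_2 + 3x_1 - x_2^{2} - 2
  leading term x_1x_2^{2}: subtract (x_2)·k_3 from -x_1x_2^{2} - x_1x_2 + 3x_1 - x_2^{2} - 2 → -x_1x_2 + 3x_1 + x_2^{2} - 2
  leading term x_1x_2: subtract (1)·k_3 from -x_1x_2 + 3x_1 + x_2^{2} - 2 → 3x_1 + x_2^{2} + 2x_2 - 2
  leading term x_1: subtract (-2)·k_4 from 3x_1 + x_2^{2} + 2x_2 - 2 → x_2^{2} - 2x_2
  leading term x_2^{2}: subtract (3)·k_5 from x_2^{2} - 2x_2 → 0
  remainder 0.

S(k_3,k_5): lcm = x_1x_2^{2}. S = 2x_1x_2 + 2x_2^{2}.
  leading term x_1x_2: subtract (-2)·k_3 from 2x_1x_2 + 2x_2^{2} → 2x_2^{2} + 3x_2
  leading term x_2^{2}: subtract (-1)·k_5 from 2x_2^{2} + 3x_2 → 0
  remainder 0.

S(k_4,k_5): leading monomials are coprime, so the S-polynomial reduces to 0 (Buchberger's first criterion).
Every S-polynomial of the final basis reduces to 0, so we have a Gröbner basis.
Inter-reduce: drop elements whose leading term is divisible by another's, tail-reduce, and make monic.
Reduced Gröbner basis: {x_1 - x_2 - 3, x_2^{2} - 2x_2}.

These differ, so the ideals are not equal.

No, the ideals differ.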